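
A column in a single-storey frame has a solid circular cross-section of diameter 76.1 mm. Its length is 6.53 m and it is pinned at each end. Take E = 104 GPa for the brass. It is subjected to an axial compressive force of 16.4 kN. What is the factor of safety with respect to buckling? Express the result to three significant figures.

n ≈ 2.42

I = πd⁴/64 = π×76.1⁴/64 = 1.646×10^6 mm⁴
I = 1.646×10^6 mm⁴ = 1.646×10^-6 m⁴
Effective length L_e = K·L = 1 × 6.53 = 6.530 m
P_cr = π²EI / L_e² = π² × 104×10⁹ × 1.646×10^-6 / 6.530² = 3.963×10^4 N
Factor of safety n = P_cr / P = 39.629 / 16.4 = 2.42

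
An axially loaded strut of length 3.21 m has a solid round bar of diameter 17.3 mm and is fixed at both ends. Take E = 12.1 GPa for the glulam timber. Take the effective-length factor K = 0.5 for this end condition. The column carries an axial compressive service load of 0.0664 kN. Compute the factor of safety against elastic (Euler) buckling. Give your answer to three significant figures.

n ≈ 3.07

I = πd⁴/64 = π×17.3⁴/64 = 4.397×10^3 mm⁴
I = 4.397×10^3 mm⁴ = 4.397×10^-9 m⁴
Effective length L_e = K·L = 0.5 × 3.21 = 1.605 m
P_cr = π²EI / L_e² = π² × 12.1×10⁹ × 4.397×10^-9 / 1.605² = 203.8 N
Factor of safety n = P_cr / P = 0.20384 / 0.0664 = 3.07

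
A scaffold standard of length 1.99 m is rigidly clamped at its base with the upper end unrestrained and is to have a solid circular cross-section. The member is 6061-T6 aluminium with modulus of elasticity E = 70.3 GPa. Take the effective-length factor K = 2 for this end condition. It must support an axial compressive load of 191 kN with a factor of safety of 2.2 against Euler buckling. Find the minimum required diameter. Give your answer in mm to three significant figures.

d ≈ 118 mm

Required P_cr = n·P = 2.2 × 191 = 420.2 kN
L_e = K·L = 2 × 1.99 = 3.980 m
Required I = P_cr·L_e²/(π²E) = 4.202×10^5 × 3.980² / (π² × 7.03×10^10) = 9.593×10^-6 m⁴
I_req = 9.593×10^6 mm⁴
Solid circle: I = πd⁴/64  ⇒  d = (64I/π)^(1/4) = (64×9.593×10^6/π)^(1/4) = 118 mm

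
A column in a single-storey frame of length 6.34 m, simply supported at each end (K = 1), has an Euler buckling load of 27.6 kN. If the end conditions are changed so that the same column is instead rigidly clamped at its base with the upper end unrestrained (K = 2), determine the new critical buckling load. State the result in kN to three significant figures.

P_cr ∝ 1/K², so P_cr,new = P_cr,old × (K_old/K_new)² = 27.6 × (1/2)²
= 27.6 × 0.2500 = 6.90 kN

P_cr ≈ 6.90 kN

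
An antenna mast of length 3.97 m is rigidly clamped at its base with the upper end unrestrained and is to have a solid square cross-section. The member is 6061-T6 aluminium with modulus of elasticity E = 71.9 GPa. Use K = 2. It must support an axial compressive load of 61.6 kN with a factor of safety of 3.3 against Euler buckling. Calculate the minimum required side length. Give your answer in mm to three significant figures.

Required P_cr = n·P = 3.3 × 61.6 = 203.3 kN
L_e = K·L = 2 × 3.97 = 7.940 m
Required I = P_cr·L_e²/(π²E) = 2.033×10^5 × 7.940² / (π² × 7.19×10^10) = 1.806×10^-5 m⁴
I_req = 1.806×10^7 mm⁴
Solid square: I = a⁴/12  ⇒  a = (12I)^(1/4) = (12×1.806×10^7)^(1/4) = 121 mm

a ≈ 121 mm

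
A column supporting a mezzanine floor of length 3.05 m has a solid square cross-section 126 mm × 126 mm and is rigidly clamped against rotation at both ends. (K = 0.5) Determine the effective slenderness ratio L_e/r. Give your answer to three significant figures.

λ ≈ 41.9

For a square r = a/√12 = 126/√12 = 36.37 mm
L_e = K·L = 0.5 × 3.05 m = 1.525 m = 1525.0 mm
λ = L_e / r_min = 1525.0 / 36.37 = 41.9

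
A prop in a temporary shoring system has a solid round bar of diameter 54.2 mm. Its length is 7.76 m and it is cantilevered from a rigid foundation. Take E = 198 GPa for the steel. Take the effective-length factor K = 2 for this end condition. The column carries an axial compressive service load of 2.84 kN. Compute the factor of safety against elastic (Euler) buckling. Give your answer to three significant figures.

I = πd⁴/64 = π×54.2⁴/64 = 4.236×10^5 mm⁴
I = 4.236×10^5 mm⁴ = 4.236×10^-7 m⁴
Effective length L_e = K·L = 2 × 7.76 = 15.52 m
P_cr = π²EI / L_e² = π² × 198×10⁹ × 4.236×10^-7 / 15.52² = 3.437×10^3 N
Factor of safety n = P_cr / P = 3.4368 / 2.84 = 1.21

n ≈ 1.21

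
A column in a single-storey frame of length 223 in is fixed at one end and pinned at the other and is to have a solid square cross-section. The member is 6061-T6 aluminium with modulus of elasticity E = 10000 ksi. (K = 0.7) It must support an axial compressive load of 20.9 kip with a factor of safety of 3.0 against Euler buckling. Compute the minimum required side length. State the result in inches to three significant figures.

a ≈ 3.69 in

Required P_cr = n·P = 3.0 × 20.9 = 62.70 kip
L_e = K·L = 0.7 × 223 = 156.1 in
Required I = P_cr·L_e²/(π²E) = 6.270×10^4 × 156.1² / (π² × 1.00×10^7) = 15.48 in⁴
Solid square: I = a⁴/12  ⇒  a = (12I)^(1/4) = (12×15.48)^(1/4) = 3.69 in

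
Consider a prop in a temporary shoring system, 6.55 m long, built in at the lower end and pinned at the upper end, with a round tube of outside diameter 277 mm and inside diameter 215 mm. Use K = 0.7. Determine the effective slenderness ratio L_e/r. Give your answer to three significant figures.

λ ≈ 52.3

d_o = 277 mm, d_i = 215 mm
I = π(d_o⁴ − d_i⁴)/64 = π(277⁴ − 215.0⁴)/64 = 1.841×10^8 mm⁴
A = 2.396×10^4 mm²;  r_min = √(I/A) = √(1.841×10^8/2.396×10^4) = 87.66 mm
L_e = K·L = 0.7 × 6.55 m = 4.585 m = 4585.0 mm
λ = L_e / r_min = 4585.0 / 87.66 = 52.3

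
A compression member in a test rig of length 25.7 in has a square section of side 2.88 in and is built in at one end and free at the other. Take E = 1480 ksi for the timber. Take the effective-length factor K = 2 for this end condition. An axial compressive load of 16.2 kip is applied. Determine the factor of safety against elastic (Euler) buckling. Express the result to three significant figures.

n ≈ 1.96

I = a⁴/12 = 2.88⁴/12 = 5.733 in⁴
Effective length L_e = K·L = 2 × 25.7 = 51.40 in
P_cr = π²EI / L_e² = π² × 1480×10³ × 5.733 / 51.40² = 3.170×10^4 lb
Factor of safety n = P_cr / P = 31.697 / 16.2 = 1.96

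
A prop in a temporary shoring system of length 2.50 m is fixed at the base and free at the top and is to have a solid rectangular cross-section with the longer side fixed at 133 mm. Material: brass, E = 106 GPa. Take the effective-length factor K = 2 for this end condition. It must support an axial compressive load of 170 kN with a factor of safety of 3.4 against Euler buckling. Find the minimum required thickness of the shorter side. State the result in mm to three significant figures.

Required P_cr = n·P = 3.4 × 170 = 578.0 kN
L_e = K·L = 2 × 2.50 = 5.000 m
Required I = P_cr·L_e²/(π²E) = 5.780×10^5 × 5.000² / (π² × 1.06×10^11) = 1.381×10^-5 m⁴
I_req = 1.381×10^7 mm⁴
Rectangle, weak axis: I_min = h·b³/12 with h = 133 mm fixed  ⇒  b = (12I/h)^(1/3) = 108 mm

b ≈ 108 mm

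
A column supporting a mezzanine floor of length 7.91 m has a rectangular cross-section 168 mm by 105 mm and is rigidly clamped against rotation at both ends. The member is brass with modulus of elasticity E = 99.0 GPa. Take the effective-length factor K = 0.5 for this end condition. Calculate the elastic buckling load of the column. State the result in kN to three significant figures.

P_cr ≈ 1010 kN

Buckling occurs about the weak axis: I_min = h·b³/12 with b = 105 mm (the shorter side).
I_min = 168×105³/12 = 1.621×10^7 mm⁴
I = 1.621×10^7 mm⁴ = 1.621×10^-5 m⁴
Effective length L_e = K·L = 0.5 × 7.91 = 3.955 m
P_cr = π²EI / L_e² = π² × 99.0×10⁹ × 1.621×10^-5 / 3.955² = 1.012×10^6 N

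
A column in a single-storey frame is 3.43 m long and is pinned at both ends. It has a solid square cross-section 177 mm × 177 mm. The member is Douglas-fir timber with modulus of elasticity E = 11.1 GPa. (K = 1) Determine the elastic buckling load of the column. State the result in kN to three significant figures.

I = a⁴/12 = 177⁴/12 = 8.179×10^7 mm⁴
I = 8.179×10^7 mm⁴ = 8.179×10^-5 m⁴
Effective length L_e = K·L = 1 × 3.43 = 3.430 m
P_cr = π²EI / L_e² = π² × 11.1×10⁹ × 8.179×10^-5 / 3.430² = 7.616×10^5 N

P_cr ≈ 762 kN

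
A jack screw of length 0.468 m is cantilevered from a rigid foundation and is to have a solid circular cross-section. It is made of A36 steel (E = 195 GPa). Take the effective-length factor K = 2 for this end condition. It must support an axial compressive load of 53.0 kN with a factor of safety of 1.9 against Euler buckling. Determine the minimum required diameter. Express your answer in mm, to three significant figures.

d ≈ 31.1 mm

Required P_cr = n·P = 1.9 × 53.0 = 100.7 kN
L_e = K·L = 2 × 0.468 = 0.9360 m
Required I = P_cr·L_e²/(π²E) = 1.007×10^5 × 0.9360² / (π² × 1.95×10^11) = 4.584×10^-8 m⁴
I_req = 4.584×10^4 mm⁴
Solid circle: I = πd⁴/64  ⇒  d = (64I/π)^(1/4) = (64×4.584×10^4/π)^(1/4) = 31.1 mm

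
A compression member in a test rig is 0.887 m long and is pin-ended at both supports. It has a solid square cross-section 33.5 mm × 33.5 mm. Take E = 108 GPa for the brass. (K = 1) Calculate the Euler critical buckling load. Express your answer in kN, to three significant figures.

I = a⁴/12 = 33.5⁴/12 = 1.050×10^5 mm⁴
I = 1.050×10^5 mm⁴ = 1.050×10^-7 m⁴
Effective length L_e = K·L = 1 × 0.887 = 0.8870 m
P_cr = π²EI / L_e² = π² × 108×10⁹ × 1.050×10^-7 / 0.8870² = 1.422×10^5 N

P_cr ≈ 142 kN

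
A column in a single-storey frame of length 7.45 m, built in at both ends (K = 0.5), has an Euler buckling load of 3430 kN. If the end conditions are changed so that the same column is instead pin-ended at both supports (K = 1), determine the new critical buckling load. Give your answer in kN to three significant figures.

P_cr ∝ 1/K², so P_cr,new = P_cr,old × (K_old/K_new)² = 3430 × (0.5/1)²
= 3430 × 0.2500 = 858 kN

P_cr ≈ 858 kN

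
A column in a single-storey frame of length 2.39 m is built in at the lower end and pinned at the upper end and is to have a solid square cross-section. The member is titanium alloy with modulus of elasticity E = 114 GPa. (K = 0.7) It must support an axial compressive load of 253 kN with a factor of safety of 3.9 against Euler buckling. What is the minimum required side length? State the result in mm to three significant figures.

Required P_cr = n·P = 3.9 × 253 = 986.7 kN
L_e = K·L = 0.7 × 2.39 = 1.673 m
Required I = P_cr·L_e²/(π²E) = 9.867×10^5 × 1.673² / (π² × 1.14×10^11) = 2.455×10^-6 m⁴
I_req = 2.455×10^6 mm⁴
Solid square: I = a⁴/12  ⇒  a = (12I)^(1/4) = (12×2.455×10^6)^(1/4) = 73.7 mm

a ≈ 73.7 mm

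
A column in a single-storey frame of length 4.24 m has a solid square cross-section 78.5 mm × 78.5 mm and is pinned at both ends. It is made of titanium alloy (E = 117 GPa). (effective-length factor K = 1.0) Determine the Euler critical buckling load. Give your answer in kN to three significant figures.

P_cr ≈ 203 kN

I = a⁴/12 = 78.5⁴/12 = 3.164×10^6 mm⁴
I = 3.164×10^6 mm⁴ = 3.164×10^-6 m⁴
Effective length L_e = K·L = 1 × 4.24 = 4.240 m
P_cr = π²EI / L_e² = π² × 117×10⁹ × 3.164×10^-6 / 4.240² = 2.033×10^5 N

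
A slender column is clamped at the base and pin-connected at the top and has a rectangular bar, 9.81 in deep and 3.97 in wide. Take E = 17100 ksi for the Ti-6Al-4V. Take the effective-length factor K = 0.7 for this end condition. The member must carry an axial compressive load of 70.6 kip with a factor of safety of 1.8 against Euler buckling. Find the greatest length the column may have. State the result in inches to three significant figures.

L_max ≈ 372 in

Buckling occurs about the weak axis: I_min = h·b³/12 with b = 3.97 in (the shorter side).
I_min = 9.81×3.97³/12 = 51.15 in⁴
Required critical load P_cr = n·P = 1.8 × 70.6 = 127.1 kip = 1.271×10^5 lb
From P_cr = π²EI/(K·L)²:  L = (1/K)·√(π²EI/P_cr) = (1/0.7)·√(π²×1.71×10^7×51.15/1.271×10^5)
L = 372 in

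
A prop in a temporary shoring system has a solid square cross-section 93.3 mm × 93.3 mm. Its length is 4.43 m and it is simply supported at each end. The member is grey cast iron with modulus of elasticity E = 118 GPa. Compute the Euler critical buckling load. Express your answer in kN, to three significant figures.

P_cr ≈ 375 kN

I = a⁴/12 = 93.3⁴/12 = 6.315×10^6 mm⁴
I = 6.315×10^6 mm⁴ = 6.315×10^-6 m⁴
Effective length L_e = K·L = 1 × 4.43 = 4.430 m
P_cr = π²EI / L_e² = π² × 118×10⁹ × 6.315×10^-6 / 4.430² = 3.747×10^5 N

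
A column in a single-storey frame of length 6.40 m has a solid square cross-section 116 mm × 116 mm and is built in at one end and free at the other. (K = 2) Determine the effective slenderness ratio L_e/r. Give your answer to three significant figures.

λ ≈ 382

I = a⁴/12 = 116⁴/12 = 1.509×10^7 mm⁴
A = 1.346×10^4 mm²;  r_min = √(I/A) = √(1.509×10^7/1.346×10^4) = 33.49 mm
L_e = K·L = 2 × 6.40 m = 12.80 m = 12800 mm
λ = L_e / r_min = 12800 / 33.49 = 382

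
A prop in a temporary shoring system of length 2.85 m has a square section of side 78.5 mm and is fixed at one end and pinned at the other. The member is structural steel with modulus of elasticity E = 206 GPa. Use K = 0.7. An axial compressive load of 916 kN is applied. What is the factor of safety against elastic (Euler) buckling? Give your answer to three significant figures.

I = a⁴/12 = 78.5⁴/12 = 3.164×10^6 mm⁴
I = 3.164×10^6 mm⁴ = 3.164×10^-6 m⁴
Effective length L_e = K·L = 0.7 × 2.85 = 1.995 m
P_cr = π²EI / L_e² = π² × 206×10⁹ × 3.164×10^-6 / 1.995² = 1.617×10^6 N
Factor of safety n = P_cr / P = 1616.5 / 916 = 1.76

n ≈ 1.76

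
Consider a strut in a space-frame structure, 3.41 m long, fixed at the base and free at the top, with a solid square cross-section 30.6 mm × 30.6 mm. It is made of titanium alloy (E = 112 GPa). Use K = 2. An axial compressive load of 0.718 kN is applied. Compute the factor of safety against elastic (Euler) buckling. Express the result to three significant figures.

n ≈ 2.42

I = a⁴/12 = 30.6⁴/12 = 7.306×10^4 mm⁴
I = 7.306×10^4 mm⁴ = 7.306×10^-8 m⁴
Effective length L_e = K·L = 2 × 3.41 = 6.820 m
P_cr = π²EI / L_e² = π² × 112×10⁹ × 7.306×10^-8 / 6.820² = 1.736×10^3 N
Factor of safety n = P_cr / P = 1.7364 / 0.718 = 2.42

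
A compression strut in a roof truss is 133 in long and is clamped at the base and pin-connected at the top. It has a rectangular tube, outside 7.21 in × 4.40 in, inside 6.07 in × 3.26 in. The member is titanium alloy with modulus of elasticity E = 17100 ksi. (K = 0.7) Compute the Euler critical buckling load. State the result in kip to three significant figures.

Weak-axis I_min = (h_o·b_o³ − h_i·b_i³)/12 with b_o = 4.40, b_i = 3.260 in (shorter outer/inner sides).
I_min = (7.21×4.40³ − 6.070×3.260³)/12 = 33.66 in⁴
Effective length L_e = K·L = 0.7 × 133 = 93.10 in
P_cr = π²EI / L_e² = π² × 17100×10³ × 33.66 / 93.10² = 6.553×10^5 lb

P_cr ≈ 655 kip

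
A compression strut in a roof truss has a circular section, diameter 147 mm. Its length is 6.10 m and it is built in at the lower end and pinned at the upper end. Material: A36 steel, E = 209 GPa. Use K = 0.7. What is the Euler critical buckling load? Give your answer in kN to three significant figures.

P_cr ≈ 2590 kN

I = πd⁴/64 = π×147⁴/64 = 2.292×10^7 mm⁴
I = 2.292×10^7 mm⁴ = 2.292×10^-5 m⁴
Effective length L_e = K·L = 0.7 × 6.10 = 4.270 m
P_cr = π²EI / L_e² = π² × 209×10⁹ × 2.292×10^-5 / 4.270² = 2.593×10^6 N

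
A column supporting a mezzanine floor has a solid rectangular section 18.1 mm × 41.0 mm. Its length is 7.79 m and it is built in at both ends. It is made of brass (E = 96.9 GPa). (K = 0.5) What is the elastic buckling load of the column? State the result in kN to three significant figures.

P_cr ≈ 1.28 kN

Buckling occurs about the weak axis: I_min = h·b³/12 with b = 18.1 mm (the shorter side).
I_min = 41.0×18.1³/12 = 2.026×10^4 mm⁴
I = 2.026×10^4 mm⁴ = 2.026×10^-8 m⁴
Effective length L_e = K·L = 0.5 × 7.79 = 3.895 m
P_cr = π²EI / L_e² = π² × 96.9×10⁹ × 2.026×10^-8 / 3.895² = 1.277×10^3 N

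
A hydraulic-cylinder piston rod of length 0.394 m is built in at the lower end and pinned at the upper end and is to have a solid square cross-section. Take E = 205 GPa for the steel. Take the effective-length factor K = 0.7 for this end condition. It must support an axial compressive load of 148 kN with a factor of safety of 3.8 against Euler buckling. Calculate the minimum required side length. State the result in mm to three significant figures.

a ≈ 22.4 mm

Required P_cr = n·P = 3.8 × 148 = 562.4 kN
L_e = K·L = 0.7 × 0.394 = 0.2758 m
Required I = P_cr·L_e²/(π²E) = 5.624×10^5 × 0.2758² / (π² × 2.05×10^11) = 2.114×10^-8 m⁴
I_req = 2.114×10^4 mm⁴
Solid square: I = a⁴/12  ⇒  a = (12I)^(1/4) = (12×2.114×10^4)^(1/4) = 22.4 mm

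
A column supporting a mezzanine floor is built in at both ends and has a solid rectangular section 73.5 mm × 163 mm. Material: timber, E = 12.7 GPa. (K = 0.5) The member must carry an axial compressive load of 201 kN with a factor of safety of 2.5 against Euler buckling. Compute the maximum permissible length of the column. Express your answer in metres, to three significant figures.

L_max ≈ 2.32 m

Buckling occurs about the weak axis: I_min = h·b³/12 with b = 73.5 mm (the shorter side).
I_min = 163×73.5³/12 = 5.393×10^6 mm⁴
I = 5.393×10^-6 m⁴
Required critical load P_cr = n·P = 2.5 × 201 = 502.5 kN = 5.025×10^5 N
From P_cr = π²EI/(K·L)²:  L = (1/K)·√(π²EI/P_cr) = (1/0.5)·√(π²×1.27×10^10×5.393×10^-6/5.025×10^5)
L = 2.32 m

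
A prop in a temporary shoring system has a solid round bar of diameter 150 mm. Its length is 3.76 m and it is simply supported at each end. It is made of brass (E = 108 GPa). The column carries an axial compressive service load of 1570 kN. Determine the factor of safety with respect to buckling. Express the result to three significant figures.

n ≈ 1.19

I = πd⁴/64 = π×150⁴/64 = 2.485×10^7 mm⁴
I = 2.485×10^7 mm⁴ = 2.485×10^-5 m⁴
Effective length L_e = K·L = 1 × 3.76 = 3.760 m
P_cr = π²EI / L_e² = π² × 108×10⁹ × 2.485×10^-5 / 3.760² = 1.874×10^6 N
Factor of safety n = P_cr / P = 1873.6 / 1570 = 1.19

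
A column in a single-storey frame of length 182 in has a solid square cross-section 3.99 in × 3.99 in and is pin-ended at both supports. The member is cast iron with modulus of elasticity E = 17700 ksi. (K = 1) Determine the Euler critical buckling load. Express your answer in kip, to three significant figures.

I = a⁴/12 = 3.99⁴/12 = 21.12 in⁴
Effective length L_e = K·L = 1 × 182 = 182.0 in
P_cr = π²EI / L_e² = π² × 17700×10³ × 21.12 / 182.0² = 1.114×10^5 lb

P_cr ≈ 111 kip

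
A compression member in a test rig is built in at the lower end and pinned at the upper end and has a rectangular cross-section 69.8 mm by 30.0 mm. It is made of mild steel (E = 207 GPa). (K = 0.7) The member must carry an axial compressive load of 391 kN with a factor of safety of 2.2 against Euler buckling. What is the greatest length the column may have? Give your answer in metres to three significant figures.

Buckling occurs about the weak axis: I_min = h·b³/12 with b = 30.0 mm (the shorter side).
I_min = 69.8×30.0³/12 = 1.571×10^5 mm⁴
I = 1.571×10^-7 m⁴
Required critical load P_cr = n·P = 2.2 × 391 = 860.2 kN = 8.602×10^5 N
From P_cr = π²EI/(K·L)²:  L = (1/K)·√(π²EI/P_cr) = (1/0.7)·√(π²×2.07×10^11×1.571×10^-7/8.602×10^5)
L = 0.872 m

L_max ≈ 0.872 m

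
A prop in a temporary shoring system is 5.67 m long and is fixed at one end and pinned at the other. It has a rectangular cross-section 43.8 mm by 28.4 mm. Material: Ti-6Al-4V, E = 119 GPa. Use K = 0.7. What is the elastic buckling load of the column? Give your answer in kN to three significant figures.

Buckling occurs about the weak axis: I_min = h·b³/12 with b = 28.4 mm (the shorter side).
I_min = 43.8×28.4³/12 = 8.361×10^4 mm⁴
I = 8.361×10^4 mm⁴ = 8.361×10^-8 m⁴
Effective length L_e = K·L = 0.7 × 5.67 = 3.969 m
P_cr = π²EI / L_e² = π² × 119×10⁹ × 8.361×10^-8 / 3.969² = 6.234×10^3 N

P_cr ≈ 6.23 kN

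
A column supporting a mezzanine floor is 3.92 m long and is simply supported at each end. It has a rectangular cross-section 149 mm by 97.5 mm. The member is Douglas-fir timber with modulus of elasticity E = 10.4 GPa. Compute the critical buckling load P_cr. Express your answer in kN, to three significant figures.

Buckling occurs about the weak axis: I_min = h·b³/12 with b = 97.5 mm (the shorter side).
I_min = 149×97.5³/12 = 1.151×10^7 mm⁴
I = 1.151×10^7 mm⁴ = 1.151×10^-5 m⁴
Effective length L_e = K·L = 1 × 3.92 = 3.920 m
P_cr = π²EI / L_e² = π² × 10.4×10⁹ × 1.151×10^-5 / 3.920² = 7.687×10^4 N

P_cr ≈ 76.9 kN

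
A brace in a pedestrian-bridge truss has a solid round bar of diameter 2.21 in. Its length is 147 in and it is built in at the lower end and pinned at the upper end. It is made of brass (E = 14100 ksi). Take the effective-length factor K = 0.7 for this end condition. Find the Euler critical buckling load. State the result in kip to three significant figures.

I = πd⁴/64 = π×2.21⁴/64 = 1.171 in⁴
Effective length L_e = K·L = 0.7 × 147 = 102.9 in
P_cr = π²EI / L_e² = π² × 14100×10³ × 1.171 / 102.9² = 1.539×10^4 lb

P_cr ≈ 15.4 kip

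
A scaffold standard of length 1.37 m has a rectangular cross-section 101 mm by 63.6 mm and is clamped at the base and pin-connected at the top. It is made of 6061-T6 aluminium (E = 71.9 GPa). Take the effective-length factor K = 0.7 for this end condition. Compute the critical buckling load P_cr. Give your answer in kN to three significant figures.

Buckling occurs about the weak axis: I_min = h·b³/12 with b = 63.6 mm (the shorter side).
I_min = 101×63.6³/12 = 2.165×10^6 mm⁴
I = 2.165×10^6 mm⁴ = 2.165×10^-6 m⁴
Effective length L_e = K·L = 0.7 × 1.37 = 0.9590 m
P_cr = π²EI / L_e² = π² × 71.9×10⁹ × 2.165×10^-6 / 0.9590² = 1.671×10^6 N

P_cr ≈ 1670 kN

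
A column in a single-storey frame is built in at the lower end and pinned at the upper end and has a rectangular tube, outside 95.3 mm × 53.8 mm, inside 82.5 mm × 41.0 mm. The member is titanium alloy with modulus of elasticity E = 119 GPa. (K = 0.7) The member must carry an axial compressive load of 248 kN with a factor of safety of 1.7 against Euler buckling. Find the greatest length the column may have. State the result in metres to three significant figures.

Weak-axis I_min = (h_o·b_o³ − h_i·b_i³)/12 with b_o = 53.8, b_i = 41.00 mm (shorter outer/inner sides).
I_min = (95.3×53.8³ − 82.50×41.00³)/12 = 7.629×10^5 mm⁴
I = 7.629×10^-7 m⁴
Required critical load P_cr = n·P = 1.7 × 248 = 421.6 kN = 4.216×10^5 N
From P_cr = π²EI/(K·L)²:  L = (1/K)·√(π²EI/P_cr) = (1/0.7)·√(π²×1.19×10^11×7.629×10^-7/4.216×10^5)
L = 2.08 m

L_max ≈ 2.08 m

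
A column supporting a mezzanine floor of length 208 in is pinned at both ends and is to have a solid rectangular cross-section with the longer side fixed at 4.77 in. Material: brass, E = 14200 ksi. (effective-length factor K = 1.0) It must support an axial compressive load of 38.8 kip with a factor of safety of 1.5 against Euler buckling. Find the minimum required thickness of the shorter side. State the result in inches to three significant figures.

b ≈ 3.56 in

Required P_cr = n·P = 1.5 × 38.8 = 58.20 kip
L_e = K·L = 1 × 208 = 208.0 in
Required I = P_cr·L_e²/(π²E) = 5.820×10^4 × 208.0² / (π² × 1.42×10^7) = 17.97 in⁴
Rectangle, weak axis: I_min = h·b³/12 with h = 4.77 in fixed  ⇒  b = (12I/h)^(1/3) = 3.56 in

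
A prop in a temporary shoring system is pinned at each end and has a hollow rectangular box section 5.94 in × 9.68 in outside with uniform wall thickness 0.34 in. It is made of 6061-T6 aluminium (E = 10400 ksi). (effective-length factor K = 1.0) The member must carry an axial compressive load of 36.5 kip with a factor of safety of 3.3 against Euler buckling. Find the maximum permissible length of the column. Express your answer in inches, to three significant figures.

L_max ≈ 226 in

Inner dimensions: h_i = 9.68 − 2×0.34 = 9.000 in, b_i = 5.94 − 2×0.34 = 5.260 in
Weak-axis I_min = (h_o·b_o³ − h_i·b_i³)/12 with b_o = 5.94, b_i = 5.260 in (shorter outer/inner sides).
I_min = (9.68×5.94³ − 9.000×5.260³)/12 = 59.92 in⁴
Required critical load P_cr = n·P = 3.3 × 36.5 = 120.4 kip = 1.204×10^5 lb
From P_cr = π²EI/(K·L)²:  L = (1/K)·√(π²EI/P_cr) = (1/1)·√(π²×1.04×10^7×59.92/1.204×10^5)
L = 226 in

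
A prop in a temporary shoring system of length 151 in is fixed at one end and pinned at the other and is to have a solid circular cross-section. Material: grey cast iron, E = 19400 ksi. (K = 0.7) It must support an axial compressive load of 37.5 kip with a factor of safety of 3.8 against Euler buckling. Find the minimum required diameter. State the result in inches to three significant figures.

Required P_cr = n·P = 3.8 × 37.5 = 142.5 kip
L_e = K·L = 0.7 × 151 = 105.7 in
Required I = P_cr·L_e²/(π²E) = 1.425×10^5 × 105.7² / (π² × 1.94×10^7) = 8.315 in⁴
Solid circle: I = πd⁴/64  ⇒  d = (64I/π)^(1/4) = (64×8.315/π)^(1/4) = 3.61 in

d ≈ 3.61 in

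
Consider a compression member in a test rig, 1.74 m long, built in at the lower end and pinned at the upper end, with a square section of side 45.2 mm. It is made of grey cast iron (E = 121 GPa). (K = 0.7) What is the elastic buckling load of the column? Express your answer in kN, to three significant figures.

P_cr ≈ 280 kN

I = a⁴/12 = 45.2⁴/12 = 3.478×10^5 mm⁴
I = 3.478×10^5 mm⁴ = 3.478×10^-7 m⁴
Effective length L_e = K·L = 0.7 × 1.74 = 1.218 m
P_cr = π²EI / L_e² = π² × 121×10⁹ × 3.478×10^-7 / 1.218² = 2.800×10^5 N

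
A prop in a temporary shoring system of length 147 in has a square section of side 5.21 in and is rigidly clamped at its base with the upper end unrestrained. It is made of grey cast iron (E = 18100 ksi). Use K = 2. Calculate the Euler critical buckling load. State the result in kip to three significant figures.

I = a⁴/12 = 5.21⁴/12 = 61.40 in⁴
Effective length L_e = K·L = 2 × 147 = 294.0 in
P_cr = π²EI / L_e² = π² × 18100×10³ × 61.40 / 294.0² = 1.269×10^5 lb

P_cr ≈ 127 kip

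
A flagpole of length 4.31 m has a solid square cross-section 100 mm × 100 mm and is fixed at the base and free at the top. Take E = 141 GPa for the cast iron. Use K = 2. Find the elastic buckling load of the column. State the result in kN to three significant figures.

P_cr ≈ 156 kN

I = a⁴/12 = 100⁴/12 = 8.333×10^6 mm⁴
I = 8.333×10^6 mm⁴ = 8.333×10^-6 m⁴
Effective length L_e = K·L = 2 × 4.31 = 8.620 m
P_cr = π²EI / L_e² = π² × 141×10⁹ × 8.333×10^-6 / 8.620² = 1.561×10^5 N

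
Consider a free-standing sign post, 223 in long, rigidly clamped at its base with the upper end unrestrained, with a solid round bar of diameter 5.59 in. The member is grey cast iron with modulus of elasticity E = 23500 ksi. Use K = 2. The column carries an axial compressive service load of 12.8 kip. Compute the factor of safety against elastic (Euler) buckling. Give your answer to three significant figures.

n ≈ 4.37

I = πd⁴/64 = π×5.59⁴/64 = 47.93 in⁴
Effective length L_e = K·L = 2 × 223 = 446.0 in
P_cr = π²EI / L_e² = π² × 23500×10³ × 47.93 / 446.0² = 5.589×10^4 lb
Factor of safety n = P_cr / P = 55.888 / 12.8 = 4.37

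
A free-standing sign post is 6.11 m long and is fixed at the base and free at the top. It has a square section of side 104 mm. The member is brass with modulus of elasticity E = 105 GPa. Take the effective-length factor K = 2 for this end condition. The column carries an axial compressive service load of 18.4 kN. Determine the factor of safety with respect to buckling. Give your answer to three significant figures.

n ≈ 3.68

I = a⁴/12 = 104⁴/12 = 9.749×10^6 mm⁴
I = 9.749×10^6 mm⁴ = 9.749×10^-6 m⁴
Effective length L_e = K·L = 2 × 6.11 = 12.22 m
P_cr = π²EI / L_e² = π² × 105×10⁹ × 9.749×10^-6 / 12.22² = 6.765×10^4 N
Factor of safety n = P_cr / P = 67.655 / 18.4 = 3.68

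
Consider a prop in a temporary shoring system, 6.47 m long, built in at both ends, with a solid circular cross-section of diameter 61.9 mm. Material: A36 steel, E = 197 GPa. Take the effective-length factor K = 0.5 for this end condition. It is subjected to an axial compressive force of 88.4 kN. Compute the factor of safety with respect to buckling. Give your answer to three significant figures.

I = πd⁴/64 = π×61.9⁴/64 = 7.207×10^5 mm⁴
I = 7.207×10^5 mm⁴ = 7.207×10^-7 m⁴
Effective length L_e = K·L = 0.5 × 6.47 = 3.235 m
P_cr = π²EI / L_e² = π² × 197×10⁹ × 7.207×10^-7 / 3.235² = 1.339×10^5 N
Factor of safety n = P_cr / P = 133.89 / 88.4 = 1.51

n ≈ 1.51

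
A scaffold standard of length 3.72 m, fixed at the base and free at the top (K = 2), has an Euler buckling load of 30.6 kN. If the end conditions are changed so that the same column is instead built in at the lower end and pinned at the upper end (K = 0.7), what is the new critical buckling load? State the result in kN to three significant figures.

P_cr ≈ 250 kN

P_cr ∝ 1/K², so P_cr,new = P_cr,old × (K_old/K_new)² = 30.6 × (2/0.7)²
= 30.6 × 8.163 = 250 kN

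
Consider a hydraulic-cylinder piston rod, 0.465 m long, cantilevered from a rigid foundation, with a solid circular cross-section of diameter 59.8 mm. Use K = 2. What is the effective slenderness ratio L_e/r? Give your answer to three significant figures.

For a solid circle r = d/4 = 59.8/4 = 14.95 mm
L_e = K·L = 2 × 0.465 m = 0.9300 m = 930.00 mm
λ = L_e / r_min = 930.00 / 14.95 = 62.2

λ ≈ 62.2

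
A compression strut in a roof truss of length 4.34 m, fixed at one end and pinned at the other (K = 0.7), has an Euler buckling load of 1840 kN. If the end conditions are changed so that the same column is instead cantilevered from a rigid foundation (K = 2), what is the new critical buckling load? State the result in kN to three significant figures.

P_cr ≈ 225 kN

P_cr ∝ 1/K², so P_cr,new = P_cr,old × (K_old/K_new)² = 1840 × (0.7/2)²
= 1840 × 0.1225 = 225 kN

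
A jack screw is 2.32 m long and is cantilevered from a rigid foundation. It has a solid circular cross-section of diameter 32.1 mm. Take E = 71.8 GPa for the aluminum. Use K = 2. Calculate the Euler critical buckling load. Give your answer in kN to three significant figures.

P_cr ≈ 1.72 kN

I = πd⁴/64 = π×32.1⁴/64 = 5.212×10^4 mm⁴
I = 5.212×10^4 mm⁴ = 5.212×10^-8 m⁴
Effective length L_e = K·L = 2 × 2.32 = 4.640 m
P_cr = π²EI / L_e² = π² × 71.8×10⁹ × 5.212×10^-8 / 4.640² = 1.715×10^3 N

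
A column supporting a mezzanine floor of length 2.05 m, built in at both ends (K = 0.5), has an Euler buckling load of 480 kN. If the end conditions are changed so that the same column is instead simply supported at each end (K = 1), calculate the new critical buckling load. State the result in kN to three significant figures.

P_cr ≈ 120 kN

P_cr ∝ 1/K², so P_cr,new = P_cr,old × (K_old/K_new)² = 480 × (0.5/1)²
= 480 × 0.2500 = 120 kN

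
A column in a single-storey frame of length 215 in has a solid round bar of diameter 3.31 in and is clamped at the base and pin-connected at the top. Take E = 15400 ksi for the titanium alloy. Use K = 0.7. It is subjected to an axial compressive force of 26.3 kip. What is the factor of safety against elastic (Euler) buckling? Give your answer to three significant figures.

I = πd⁴/64 = π×3.31⁴/64 = 5.892 in⁴
Effective length L_e = K·L = 0.7 × 215 = 150.5 in
P_cr = π²EI / L_e² = π² × 15400×10³ × 5.892 / 150.5² = 3.954×10^4 lb
Factor of safety n = P_cr / P = 39.539 / 26.3 = 1.50

n ≈ 1.50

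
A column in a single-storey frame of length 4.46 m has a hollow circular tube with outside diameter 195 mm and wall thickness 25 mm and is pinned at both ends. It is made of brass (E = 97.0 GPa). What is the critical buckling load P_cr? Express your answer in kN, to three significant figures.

Inner diameter d_i = 195 − 2×25 = 145.0 mm
I = π(d_o⁴ − d_i⁴)/64 = π(195⁴ − 145.0⁴)/64 = 4.928×10^7 mm⁴
I = 4.928×10^7 mm⁴ = 4.928×10^-5 m⁴
Effective length L_e = K·L = 1 × 4.46 = 4.460 m
P_cr = π²EI / L_e² = π² × 97.0×10⁹ × 4.928×10^-5 / 4.460² = 2.372×10^6 N

P_cr ≈ 2370 kN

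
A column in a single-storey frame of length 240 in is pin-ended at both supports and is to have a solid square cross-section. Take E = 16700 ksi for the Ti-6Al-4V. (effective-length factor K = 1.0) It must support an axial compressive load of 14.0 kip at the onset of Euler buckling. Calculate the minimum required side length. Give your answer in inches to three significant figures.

a ≈ 2.77 in

L_e = K·L = 1 × 240 = 240.0 in
Required I = P_cr·L_e²/(π²E) = 1.400×10^4 × 240.0² / (π² × 1.67×10^7) = 4.893 in⁴
Solid square: I = a⁴/12  ⇒  a = (12I)^(1/4) = (12×4.893)^(1/4) = 2.77 in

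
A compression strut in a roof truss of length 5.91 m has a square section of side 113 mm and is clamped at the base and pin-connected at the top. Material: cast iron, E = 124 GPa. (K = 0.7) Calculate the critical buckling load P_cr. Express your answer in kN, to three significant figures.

P_cr ≈ 972 kN

I = a⁴/12 = 113⁴/12 = 1.359×10^7 mm⁴
I = 1.359×10^7 mm⁴ = 1.359×10^-5 m⁴
Effective length L_e = K·L = 0.7 × 5.91 = 4.137 m
P_cr = π²EI / L_e² = π² × 124×10⁹ × 1.359×10^-5 / 4.137² = 9.716×10^5 N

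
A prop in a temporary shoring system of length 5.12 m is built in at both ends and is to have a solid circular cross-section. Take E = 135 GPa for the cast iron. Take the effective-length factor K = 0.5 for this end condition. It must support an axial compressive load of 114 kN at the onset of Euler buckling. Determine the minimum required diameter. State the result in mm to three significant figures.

d ≈ 58.1 mm

L_e = K·L = 0.5 × 5.12 = 2.560 m
Required I = P_cr·L_e²/(π²E) = 1.140×10^5 × 2.560² / (π² × 1.35×10^11) = 5.607×10^-7 m⁴
I_req = 5.607×10^5 mm⁴
Solid circle: I = πd⁴/64  ⇒  d = (64I/π)^(1/4) = (64×5.607×10^5/π)^(1/4) = 58.1 mm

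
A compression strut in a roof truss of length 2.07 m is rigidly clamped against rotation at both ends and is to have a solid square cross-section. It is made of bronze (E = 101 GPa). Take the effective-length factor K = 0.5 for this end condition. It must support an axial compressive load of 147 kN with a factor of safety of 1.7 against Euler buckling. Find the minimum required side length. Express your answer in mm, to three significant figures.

Required P_cr = n·P = 1.7 × 147 = 249.9 kN
L_e = K·L = 0.5 × 2.07 = 1.035 m
Required I = P_cr·L_e²/(π²E) = 2.499×10^5 × 1.035² / (π² × 1.01×10^11) = 2.686×10^-7 m⁴
I_req = 2.686×10^5 mm⁴
Solid square: I = a⁴/12  ⇒  a = (12I)^(1/4) = (12×2.686×10^5)^(1/4) = 42.4 mm

a ≈ 42.4 mm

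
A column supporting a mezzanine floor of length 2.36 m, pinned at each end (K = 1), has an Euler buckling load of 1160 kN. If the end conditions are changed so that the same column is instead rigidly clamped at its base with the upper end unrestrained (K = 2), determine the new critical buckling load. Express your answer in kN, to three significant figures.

P_cr ∝ 1/K², so P_cr,new = P_cr,old × (K_old/K_new)² = 1160 × (1/2)²
= 1160 × 0.2500 = 290 kN

P_cr ≈ 290 kN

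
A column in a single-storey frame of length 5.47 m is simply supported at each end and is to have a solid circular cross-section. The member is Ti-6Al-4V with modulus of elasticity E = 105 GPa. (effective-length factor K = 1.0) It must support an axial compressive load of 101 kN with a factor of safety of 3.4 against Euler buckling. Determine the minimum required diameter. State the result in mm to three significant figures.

d ≈ 119 mm

Required P_cr = n·P = 3.4 × 101 = 343.4 kN
L_e = K·L = 1 × 5.47 = 5.470 m
Required I = P_cr·L_e²/(π²E) = 3.434×10^5 × 5.470² / (π² × 1.05×10^11) = 9.915×10^-6 m⁴
I_req = 9.915×10^6 mm⁴
Solid circle: I = πd⁴/64  ⇒  d = (64I/π)^(1/4) = (64×9.915×10^6/π)^(1/4) = 119 mm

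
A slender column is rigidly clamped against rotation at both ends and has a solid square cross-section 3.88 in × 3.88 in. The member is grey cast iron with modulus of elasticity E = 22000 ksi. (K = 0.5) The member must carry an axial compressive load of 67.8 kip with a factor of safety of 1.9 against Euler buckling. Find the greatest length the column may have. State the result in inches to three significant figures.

L_max ≈ 357 in

I = a⁴/12 = 3.88⁴/12 = 18.89 in⁴
Required critical load P_cr = n·P = 1.9 × 67.8 = 128.8 kip = 1.288×10^5 lb
From P_cr = π²EI/(K·L)²:  L = (1/K)·√(π²EI/P_cr) = (1/0.5)·√(π²×2.20×10^7×18.89/1.288×10^5)
L = 357 in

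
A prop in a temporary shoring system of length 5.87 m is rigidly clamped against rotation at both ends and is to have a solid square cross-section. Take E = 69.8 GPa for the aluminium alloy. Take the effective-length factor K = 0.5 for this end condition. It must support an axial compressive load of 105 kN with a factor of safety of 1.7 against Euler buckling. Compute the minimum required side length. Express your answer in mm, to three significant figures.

Required P_cr = n·P = 1.7 × 105 = 178.5 kN
L_e = K·L = 0.5 × 5.87 = 2.935 m
Required I = P_cr·L_e²/(π²E) = 1.785×10^5 × 2.935² / (π² × 6.98×10^10) = 2.232×10^-6 m⁴
I_req = 2.232×10^6 mm⁴
Solid square: I = a⁴/12  ⇒  a = (12I)^(1/4) = (12×2.232×10^6)^(1/4) = 71.9 mm

a ≈ 71.9 mm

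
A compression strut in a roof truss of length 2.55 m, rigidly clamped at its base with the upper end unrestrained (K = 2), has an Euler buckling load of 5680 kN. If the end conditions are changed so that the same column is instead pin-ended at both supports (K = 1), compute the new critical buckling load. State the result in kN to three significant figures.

P_cr ∝ 1/K², so P_cr,new = P_cr,old × (K_old/K_new)² = 5680 × (2/1)²
= 5680 × 4.000 = 22700 kN

P_cr ≈ 22700 kN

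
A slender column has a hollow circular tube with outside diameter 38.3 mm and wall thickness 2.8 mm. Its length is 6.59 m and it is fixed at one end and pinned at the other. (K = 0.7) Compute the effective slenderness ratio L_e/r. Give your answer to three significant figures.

Inner diameter d_i = 38.3 − 2×2.8 = 32.70 mm
I = π(d_o⁴ − d_i⁴)/64 = π(38.3⁴ − 32.70⁴)/64 = 4.950×10^4 mm⁴
A = 312.3 mm²;  r_min = √(I/A) = √(4.950×10^4/312.3) = 12.59 mm
L_e = K·L = 0.7 × 6.59 m = 4.613 m = 4613.0 mm
λ = L_e / r_min = 4613.0 / 12.59 = 366

λ ≈ 366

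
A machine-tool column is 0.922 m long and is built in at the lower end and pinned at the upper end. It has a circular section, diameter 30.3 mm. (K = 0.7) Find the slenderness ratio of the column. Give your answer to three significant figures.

λ ≈ 85.2

I = πd⁴/64 = π×30.3⁴/64 = 4.138×10^4 mm⁴
A = 721.1 mm²;  r_min = √(I/A) = √(4.138×10^4/721.1) = 7.575 mm
L_e = K·L = 0.7 × 0.922 m = 0.6454 m = 645.40 mm
λ = L_e / r_min = 645.40 / 7.575 = 85.2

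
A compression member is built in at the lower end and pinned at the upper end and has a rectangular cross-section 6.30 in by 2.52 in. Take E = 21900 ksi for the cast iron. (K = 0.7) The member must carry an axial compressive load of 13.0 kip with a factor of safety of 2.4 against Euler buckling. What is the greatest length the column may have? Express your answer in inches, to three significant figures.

Buckling occurs about the weak axis: I_min = h·b³/12 with b = 2.52 in (the shorter side).
I_min = 6.30×2.52³/12 = 8.402 in⁴
Required critical load P_cr = n·P = 2.4 × 13.0 = 31.20 kip = 3.120×10^4 lb
From P_cr = π²EI/(K·L)²:  L = (1/K)·√(π²EI/P_cr) = (1/0.7)·√(π²×2.19×10^7×8.402/3.120×10^4)
L = 345 in

L_max ≈ 345 in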